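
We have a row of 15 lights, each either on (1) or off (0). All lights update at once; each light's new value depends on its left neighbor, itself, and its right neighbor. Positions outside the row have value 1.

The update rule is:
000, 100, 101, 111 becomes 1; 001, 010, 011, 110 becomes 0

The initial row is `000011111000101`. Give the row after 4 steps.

111001110110010
110100101001001
101010010100100
010101001010010

010101001010010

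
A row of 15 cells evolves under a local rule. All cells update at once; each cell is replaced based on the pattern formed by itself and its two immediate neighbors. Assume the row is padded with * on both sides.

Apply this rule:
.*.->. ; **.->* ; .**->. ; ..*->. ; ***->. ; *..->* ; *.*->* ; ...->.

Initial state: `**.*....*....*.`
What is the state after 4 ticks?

.**.*....*....*
*.**.*....*....
**.**.*....*...
.**.**.*....*..

.**.**.*....*..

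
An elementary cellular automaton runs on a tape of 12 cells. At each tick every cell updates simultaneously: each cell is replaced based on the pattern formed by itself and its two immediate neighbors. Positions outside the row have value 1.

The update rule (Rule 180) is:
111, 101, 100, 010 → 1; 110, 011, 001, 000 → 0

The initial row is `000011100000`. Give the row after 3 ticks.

111000110100

100001010000
010001111000
111000110100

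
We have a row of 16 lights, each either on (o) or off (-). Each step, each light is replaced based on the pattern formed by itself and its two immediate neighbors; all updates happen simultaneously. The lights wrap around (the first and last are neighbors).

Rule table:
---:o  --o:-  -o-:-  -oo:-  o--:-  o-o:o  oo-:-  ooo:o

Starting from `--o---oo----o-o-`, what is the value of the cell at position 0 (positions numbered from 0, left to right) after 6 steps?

o

o---o----oo--o--
--o---oo--------
o---o----ooooooo
--o---oo--oooooo
----o------oooo-
ooo---oooo--oo--
position 0 holds o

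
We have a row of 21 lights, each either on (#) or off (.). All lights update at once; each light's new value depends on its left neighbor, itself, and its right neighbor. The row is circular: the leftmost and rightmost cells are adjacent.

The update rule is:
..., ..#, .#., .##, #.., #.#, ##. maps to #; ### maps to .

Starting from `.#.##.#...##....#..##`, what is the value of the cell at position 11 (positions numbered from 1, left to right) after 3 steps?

#####################
.....................
#####################
position 11 holds #

#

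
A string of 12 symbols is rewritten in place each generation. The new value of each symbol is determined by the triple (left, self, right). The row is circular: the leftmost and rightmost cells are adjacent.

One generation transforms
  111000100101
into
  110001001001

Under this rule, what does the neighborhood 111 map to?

At position 0 the neighborhood is 111; the next row has 1 there.

1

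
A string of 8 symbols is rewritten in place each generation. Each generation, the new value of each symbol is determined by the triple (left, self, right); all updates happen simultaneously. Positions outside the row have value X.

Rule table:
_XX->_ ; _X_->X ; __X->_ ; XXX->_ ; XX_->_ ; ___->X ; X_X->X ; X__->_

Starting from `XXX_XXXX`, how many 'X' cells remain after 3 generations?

___X____
_X_X_XX_
XXXXX__X
count of X: 6

6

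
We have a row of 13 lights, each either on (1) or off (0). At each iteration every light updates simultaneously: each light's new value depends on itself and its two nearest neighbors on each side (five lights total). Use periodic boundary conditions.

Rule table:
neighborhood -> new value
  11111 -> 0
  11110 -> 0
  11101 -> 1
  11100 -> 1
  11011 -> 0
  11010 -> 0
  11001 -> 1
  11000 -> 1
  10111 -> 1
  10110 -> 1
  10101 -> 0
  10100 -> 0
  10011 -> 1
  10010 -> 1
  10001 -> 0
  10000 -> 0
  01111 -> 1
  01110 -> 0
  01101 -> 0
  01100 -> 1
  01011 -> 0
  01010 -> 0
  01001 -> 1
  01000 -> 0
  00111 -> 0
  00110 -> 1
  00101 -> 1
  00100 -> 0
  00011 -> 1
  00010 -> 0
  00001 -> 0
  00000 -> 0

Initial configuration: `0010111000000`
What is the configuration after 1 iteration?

0010101100000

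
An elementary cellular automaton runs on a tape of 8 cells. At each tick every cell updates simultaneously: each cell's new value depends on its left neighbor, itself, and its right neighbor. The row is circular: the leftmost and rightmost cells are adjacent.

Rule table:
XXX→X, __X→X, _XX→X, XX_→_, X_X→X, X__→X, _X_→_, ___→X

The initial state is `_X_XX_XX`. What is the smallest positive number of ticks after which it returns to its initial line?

8

X_XX_XX_
_XX_XX_X
XX_XX_X_
X_XX_X_X
_XX_X_XX
XX_X_XX_
X_X_XX_X
_X_XX_XX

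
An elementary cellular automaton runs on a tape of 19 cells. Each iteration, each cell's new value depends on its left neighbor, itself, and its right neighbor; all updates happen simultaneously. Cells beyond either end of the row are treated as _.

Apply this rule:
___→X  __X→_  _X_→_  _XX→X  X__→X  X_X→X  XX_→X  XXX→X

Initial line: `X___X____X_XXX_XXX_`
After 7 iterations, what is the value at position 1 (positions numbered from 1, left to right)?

_

iteration 1: _XX__XXX__XXXXXXXXX
iteration 2: _XXX_XXXX_XXXXXXXXX
iteration 3: _XXXXXXXXXXXXXXXXXX
iteration 4: _XXXXXXXXXXXXXXXXXX  (fixed point — unchanged through iteration 7)
position 1 holds _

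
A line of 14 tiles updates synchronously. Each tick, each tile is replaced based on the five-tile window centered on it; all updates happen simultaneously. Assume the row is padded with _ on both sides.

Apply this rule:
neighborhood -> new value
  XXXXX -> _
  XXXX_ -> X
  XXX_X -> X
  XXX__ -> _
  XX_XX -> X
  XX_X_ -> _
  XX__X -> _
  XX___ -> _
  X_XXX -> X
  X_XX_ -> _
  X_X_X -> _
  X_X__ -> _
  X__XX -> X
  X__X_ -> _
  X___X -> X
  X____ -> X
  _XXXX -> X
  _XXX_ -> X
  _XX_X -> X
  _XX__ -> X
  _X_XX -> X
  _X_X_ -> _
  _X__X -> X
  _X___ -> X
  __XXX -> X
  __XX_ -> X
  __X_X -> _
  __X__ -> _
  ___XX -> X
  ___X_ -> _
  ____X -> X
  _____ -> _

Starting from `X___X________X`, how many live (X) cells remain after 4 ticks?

7

tick 1: _XX__XX____X__
tick 2: XXX_XXX_XX__XX
tick 3: XXXXXXXX_X_XXX
tick 4: XX____XX__XXX_
count of X: 7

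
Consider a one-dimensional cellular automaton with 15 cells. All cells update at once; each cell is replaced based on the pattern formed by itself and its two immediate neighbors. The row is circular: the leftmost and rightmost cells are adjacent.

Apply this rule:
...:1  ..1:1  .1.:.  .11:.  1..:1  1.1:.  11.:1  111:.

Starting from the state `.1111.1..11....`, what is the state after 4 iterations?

1...1..11.11111
1111.11.1......
...1..1..111111
111.11.11.....1

111.11.11.....1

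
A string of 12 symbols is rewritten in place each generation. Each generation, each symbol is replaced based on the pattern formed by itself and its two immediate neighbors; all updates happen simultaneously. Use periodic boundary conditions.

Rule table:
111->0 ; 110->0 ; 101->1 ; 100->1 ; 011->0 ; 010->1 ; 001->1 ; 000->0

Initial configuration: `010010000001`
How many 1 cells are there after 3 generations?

111111000011
000000100100
000001111110
count of 1: 6

6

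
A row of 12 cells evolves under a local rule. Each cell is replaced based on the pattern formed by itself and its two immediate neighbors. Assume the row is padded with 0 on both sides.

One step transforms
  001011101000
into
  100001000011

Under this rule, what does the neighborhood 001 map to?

At position 1 the neighborhood is 001; the next row has 0 there.

0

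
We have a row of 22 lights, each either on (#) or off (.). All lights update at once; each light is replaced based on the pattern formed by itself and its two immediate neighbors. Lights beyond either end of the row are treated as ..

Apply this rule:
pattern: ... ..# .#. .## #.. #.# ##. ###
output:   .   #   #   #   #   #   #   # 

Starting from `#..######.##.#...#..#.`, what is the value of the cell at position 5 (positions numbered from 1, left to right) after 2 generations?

#

###############.######
######################
position 5 holds #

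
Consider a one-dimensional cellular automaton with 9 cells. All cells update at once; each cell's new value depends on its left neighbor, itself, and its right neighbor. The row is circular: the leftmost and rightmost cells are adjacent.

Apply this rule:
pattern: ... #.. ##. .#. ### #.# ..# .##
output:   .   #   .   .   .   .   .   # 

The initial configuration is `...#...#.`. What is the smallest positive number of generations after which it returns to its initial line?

9

....#...#
#....#...
.#....#..
..#....#.
...#....#
#...#....
.#...#...
..#...#..
...#...#.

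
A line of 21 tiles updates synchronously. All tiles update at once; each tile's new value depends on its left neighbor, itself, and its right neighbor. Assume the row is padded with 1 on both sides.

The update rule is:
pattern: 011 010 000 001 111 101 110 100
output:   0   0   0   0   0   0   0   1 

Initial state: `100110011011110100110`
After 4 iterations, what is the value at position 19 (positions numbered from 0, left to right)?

1

010001000000000010000
001000100000000001000
100100010000000000100
010010001000000000010
position 19 holds 1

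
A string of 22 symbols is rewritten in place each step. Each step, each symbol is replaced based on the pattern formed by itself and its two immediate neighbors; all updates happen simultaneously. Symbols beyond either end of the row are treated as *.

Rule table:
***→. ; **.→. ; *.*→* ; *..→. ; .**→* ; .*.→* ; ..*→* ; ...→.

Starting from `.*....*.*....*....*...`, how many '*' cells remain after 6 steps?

**...****...**...**..*
....**.....**...**..**
...**.....**...**..**.
..**.....**...**..**.*
.**.....**...**..**.**
**.....**...**..**.**.
count of *: 10

10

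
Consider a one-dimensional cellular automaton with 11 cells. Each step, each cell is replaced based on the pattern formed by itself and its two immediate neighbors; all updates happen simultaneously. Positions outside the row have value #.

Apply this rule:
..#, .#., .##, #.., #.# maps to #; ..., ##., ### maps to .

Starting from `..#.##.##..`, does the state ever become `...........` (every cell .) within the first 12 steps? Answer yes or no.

no

#####.##.##
.....##.##.
#...##.##.#
.#.##.##.##
####.##.##.
....##.##.#
#..##.##.##
.###.##.##.
##..##.##.#
..###.##.##
###..##.##.
...###.##.#
step 12 is ...###.##.#, still not uniform .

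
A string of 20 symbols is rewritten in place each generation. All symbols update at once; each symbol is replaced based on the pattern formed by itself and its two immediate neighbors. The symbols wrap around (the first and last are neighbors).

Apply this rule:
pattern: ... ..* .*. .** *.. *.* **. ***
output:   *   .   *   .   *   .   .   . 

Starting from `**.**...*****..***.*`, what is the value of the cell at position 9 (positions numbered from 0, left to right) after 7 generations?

.

.....**......*......
****...*****.*******
....**..............
***...**************
...**...............
**...***************
..**................
position 9 holds .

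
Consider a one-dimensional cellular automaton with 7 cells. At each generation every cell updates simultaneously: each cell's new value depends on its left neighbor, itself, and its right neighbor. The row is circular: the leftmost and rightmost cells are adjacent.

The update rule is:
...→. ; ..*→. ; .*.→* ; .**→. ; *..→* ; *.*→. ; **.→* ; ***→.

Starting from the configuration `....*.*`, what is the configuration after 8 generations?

generation 1: *...*.*
generation 2: **..*..
generation 3: .**.**.
generation 4: ..*..**
generation 5: *.**..*
generation 6: *..**..
generation 7: **..**.
generation 8: .**..*.

.**..*.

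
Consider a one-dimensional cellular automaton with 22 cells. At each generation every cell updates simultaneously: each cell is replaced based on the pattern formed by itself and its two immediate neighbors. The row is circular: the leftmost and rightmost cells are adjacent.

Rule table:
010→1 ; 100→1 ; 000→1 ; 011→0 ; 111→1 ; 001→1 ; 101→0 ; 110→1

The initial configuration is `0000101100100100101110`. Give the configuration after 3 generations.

1111111001111111111001

1111100111111111100111
1111111011111111111011
1111111001111111111001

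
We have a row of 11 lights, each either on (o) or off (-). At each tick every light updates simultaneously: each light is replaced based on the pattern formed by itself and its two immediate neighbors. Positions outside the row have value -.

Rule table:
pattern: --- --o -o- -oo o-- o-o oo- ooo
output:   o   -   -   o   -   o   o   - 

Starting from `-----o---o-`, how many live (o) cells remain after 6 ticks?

oooo---o---
o--o-o---oo
----o--o-oo
ooo-----ooo
o-o-ooo-o-o
-o-oo-oo-o-
count of o: 6

6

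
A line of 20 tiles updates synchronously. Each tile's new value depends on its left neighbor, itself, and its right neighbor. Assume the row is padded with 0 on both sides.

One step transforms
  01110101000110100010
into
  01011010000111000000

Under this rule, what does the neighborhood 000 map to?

At position 9 the neighborhood is 000; the next row has 0 there.

0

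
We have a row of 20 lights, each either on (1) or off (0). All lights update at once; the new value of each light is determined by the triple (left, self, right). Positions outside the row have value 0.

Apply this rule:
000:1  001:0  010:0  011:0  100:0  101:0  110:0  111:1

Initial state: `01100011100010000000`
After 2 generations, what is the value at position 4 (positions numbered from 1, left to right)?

generation 1: 00001001001000111111
generation 2: 11100000000010011110
position 4 holds 0

0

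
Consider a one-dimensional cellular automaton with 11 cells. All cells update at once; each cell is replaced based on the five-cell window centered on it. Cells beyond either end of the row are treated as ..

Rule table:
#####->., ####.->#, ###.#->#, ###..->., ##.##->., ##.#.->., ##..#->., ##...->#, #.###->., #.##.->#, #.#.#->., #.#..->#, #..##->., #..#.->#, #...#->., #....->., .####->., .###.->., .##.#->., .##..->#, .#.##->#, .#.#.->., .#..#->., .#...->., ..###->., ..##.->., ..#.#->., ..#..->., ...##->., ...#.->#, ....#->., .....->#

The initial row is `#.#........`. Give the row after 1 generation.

..#..######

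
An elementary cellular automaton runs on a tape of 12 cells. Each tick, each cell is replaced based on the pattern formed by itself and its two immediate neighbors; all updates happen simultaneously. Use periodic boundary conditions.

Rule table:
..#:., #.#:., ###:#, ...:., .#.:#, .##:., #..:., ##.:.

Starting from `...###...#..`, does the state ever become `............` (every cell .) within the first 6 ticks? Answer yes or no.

tick 1: ....#....#..
tick 2: ....#....#..  (fixed point — unchanged through tick 6)
tick 6 is ....#....#.., still not uniform .

no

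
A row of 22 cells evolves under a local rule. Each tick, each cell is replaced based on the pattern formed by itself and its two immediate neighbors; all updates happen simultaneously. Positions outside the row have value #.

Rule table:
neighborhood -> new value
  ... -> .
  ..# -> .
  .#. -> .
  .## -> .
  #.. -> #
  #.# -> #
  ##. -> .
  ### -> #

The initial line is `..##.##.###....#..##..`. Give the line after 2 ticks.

#...#..#.#.#....#...#.
.#...#..#.#.#....#...#

.#...#..#.#.#....#...#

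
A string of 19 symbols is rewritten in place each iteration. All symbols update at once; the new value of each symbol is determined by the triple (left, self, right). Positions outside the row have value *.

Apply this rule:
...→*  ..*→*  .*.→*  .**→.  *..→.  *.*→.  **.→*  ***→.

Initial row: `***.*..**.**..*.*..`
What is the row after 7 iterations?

..*.*.*.*..*.**.*.*

iteration 1: ..*.*.*.*..*.**.*.*
iteration 2: .**.*.*.*.**..*.*..
iteration 3: ..*.*.*.*..*.**.*.*  (repeats iteration 1; period 2)
iteration 7: ..*.*.*.*..*.**.*.*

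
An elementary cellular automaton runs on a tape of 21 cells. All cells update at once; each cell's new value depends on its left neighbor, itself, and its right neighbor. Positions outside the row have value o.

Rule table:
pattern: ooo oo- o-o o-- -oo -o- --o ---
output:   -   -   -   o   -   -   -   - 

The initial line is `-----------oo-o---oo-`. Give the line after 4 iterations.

o--------------o-----
-o--------------o----
--o--------------o---
o--o--------------o--

o--o--------------o--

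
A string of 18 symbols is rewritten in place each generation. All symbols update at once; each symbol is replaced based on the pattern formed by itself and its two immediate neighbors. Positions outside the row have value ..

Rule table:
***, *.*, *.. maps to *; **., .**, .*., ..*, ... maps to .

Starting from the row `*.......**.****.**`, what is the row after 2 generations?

generation 1: .*........*.**.*..
generation 2: ..*........*..*.*.

..*........*..*.*.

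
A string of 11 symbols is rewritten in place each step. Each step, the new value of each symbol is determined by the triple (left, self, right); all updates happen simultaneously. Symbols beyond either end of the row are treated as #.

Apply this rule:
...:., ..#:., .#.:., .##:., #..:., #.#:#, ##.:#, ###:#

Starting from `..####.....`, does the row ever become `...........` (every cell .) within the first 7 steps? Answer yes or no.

step 1: ...###.....
step 2: ....##.....
step 3: .....#.....
step 4: ...........
all cells are . at step 4

yes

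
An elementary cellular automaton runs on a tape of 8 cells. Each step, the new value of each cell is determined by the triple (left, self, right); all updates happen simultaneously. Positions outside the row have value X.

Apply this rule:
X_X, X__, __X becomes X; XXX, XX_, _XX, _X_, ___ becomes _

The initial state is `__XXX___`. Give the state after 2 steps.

XX___X_X
__X_X_X_

__X_X_X_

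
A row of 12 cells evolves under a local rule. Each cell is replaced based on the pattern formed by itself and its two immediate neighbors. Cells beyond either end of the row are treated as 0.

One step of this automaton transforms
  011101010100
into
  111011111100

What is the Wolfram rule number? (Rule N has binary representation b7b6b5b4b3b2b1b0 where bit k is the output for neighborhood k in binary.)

174

position 2: 111 → 1  (bit 7 = 1)
position 3: 110 → 0  (bit 6 = 0)
position 4: 101 → 1  (bit 5 = 1)
position 10: 100 → 0  (bit 4 = 0)
position 1: 011 → 1  (bit 3 = 1)
position 5: 010 → 1  (bit 2 = 1)
position 0: 001 → 1  (bit 1 = 1)
position 11: 000 → 0  (bit 0 = 0)
bits b7..b0 = 10101110 = 174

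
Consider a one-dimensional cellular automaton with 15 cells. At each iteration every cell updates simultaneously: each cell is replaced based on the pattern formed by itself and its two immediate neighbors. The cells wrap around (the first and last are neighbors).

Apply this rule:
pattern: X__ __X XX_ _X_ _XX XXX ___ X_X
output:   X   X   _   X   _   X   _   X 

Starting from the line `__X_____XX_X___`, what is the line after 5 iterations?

XXXX_XXXXXX_XXX

_XXX___X__XXX__
X_X_X_XXXX_X_X_
XXXXXX_XX_XXXXX
XXXXX_X__X_XXXX
XXXX_XXXXXX_XXX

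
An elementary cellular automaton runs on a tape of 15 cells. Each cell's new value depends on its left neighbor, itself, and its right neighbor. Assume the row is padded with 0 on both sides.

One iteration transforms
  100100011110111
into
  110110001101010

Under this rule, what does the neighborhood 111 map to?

At position 8 the neighborhood is 111; the next row has 1 there.

1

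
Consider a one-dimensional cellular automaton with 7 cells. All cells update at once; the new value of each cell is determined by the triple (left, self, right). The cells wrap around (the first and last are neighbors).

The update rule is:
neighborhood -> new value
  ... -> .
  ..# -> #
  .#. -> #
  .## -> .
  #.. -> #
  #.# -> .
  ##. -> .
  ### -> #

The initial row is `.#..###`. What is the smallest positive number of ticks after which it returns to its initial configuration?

7

.###.#.
#.#..##
..###.#
##.#..#
#..###.
###.#..
.#..###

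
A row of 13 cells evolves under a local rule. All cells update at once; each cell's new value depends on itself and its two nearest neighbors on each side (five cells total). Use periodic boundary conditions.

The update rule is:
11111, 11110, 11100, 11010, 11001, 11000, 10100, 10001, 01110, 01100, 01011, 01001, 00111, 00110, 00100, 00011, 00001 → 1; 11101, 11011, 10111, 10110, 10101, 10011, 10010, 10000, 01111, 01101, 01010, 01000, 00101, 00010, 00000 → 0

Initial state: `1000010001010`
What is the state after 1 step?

1001010100000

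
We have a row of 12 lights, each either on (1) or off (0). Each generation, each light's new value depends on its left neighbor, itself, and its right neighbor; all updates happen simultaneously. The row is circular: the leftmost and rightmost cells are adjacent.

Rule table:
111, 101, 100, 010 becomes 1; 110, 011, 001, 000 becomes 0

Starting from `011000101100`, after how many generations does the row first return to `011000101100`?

12

000100110010
000110001011
100001001100
110001100010
001000010011
101100011000
110010000100
001011000110
001100100001
100010110001
010011001000
011000101100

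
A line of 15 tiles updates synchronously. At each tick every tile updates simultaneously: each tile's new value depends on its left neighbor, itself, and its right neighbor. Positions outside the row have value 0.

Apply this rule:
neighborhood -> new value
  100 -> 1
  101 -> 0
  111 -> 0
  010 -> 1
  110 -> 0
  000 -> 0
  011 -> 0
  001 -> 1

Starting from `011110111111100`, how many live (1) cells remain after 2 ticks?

100000000000010
110000000000111
count of 1: 5

5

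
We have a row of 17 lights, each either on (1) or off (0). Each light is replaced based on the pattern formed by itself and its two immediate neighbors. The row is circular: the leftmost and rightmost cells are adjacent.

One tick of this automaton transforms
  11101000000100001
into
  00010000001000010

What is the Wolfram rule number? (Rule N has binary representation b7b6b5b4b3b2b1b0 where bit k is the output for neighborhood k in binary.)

34

position 0: 111 → 0  (bit 7 = 0)
position 2: 110 → 0  (bit 6 = 0)
position 3: 101 → 1  (bit 5 = 1)
position 5: 100 → 0  (bit 4 = 0)
position 16: 011 → 0  (bit 3 = 0)
position 4: 010 → 0  (bit 2 = 0)
position 10: 001 → 1  (bit 1 = 1)
position 6: 000 → 0  (bit 0 = 0)
bits b7..b0 = 00100010 = 34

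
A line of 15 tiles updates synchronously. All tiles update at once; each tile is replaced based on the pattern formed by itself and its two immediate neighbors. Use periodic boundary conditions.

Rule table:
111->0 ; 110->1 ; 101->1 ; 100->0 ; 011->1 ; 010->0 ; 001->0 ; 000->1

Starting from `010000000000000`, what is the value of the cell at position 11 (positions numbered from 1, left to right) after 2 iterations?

000111111111111
010100000000001
position 11 holds 0

0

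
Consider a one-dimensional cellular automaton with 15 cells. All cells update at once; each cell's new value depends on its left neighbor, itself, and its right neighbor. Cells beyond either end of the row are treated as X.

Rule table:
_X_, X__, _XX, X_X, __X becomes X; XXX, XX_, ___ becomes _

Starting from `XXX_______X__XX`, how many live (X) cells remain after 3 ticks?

tick 1: ___X_____XXXXX_
tick 2: X_XXX___XX____X
tick 3: _XX__X_XX_X__XX
count of X: 8

8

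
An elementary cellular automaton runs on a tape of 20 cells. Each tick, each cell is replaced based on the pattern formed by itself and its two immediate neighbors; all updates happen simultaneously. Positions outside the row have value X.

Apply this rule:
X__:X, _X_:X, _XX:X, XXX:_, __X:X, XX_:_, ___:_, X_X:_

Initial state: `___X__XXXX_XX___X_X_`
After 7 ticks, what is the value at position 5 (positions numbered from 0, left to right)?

X

tick 1: X_XXXXX____X_X_XX_X_
tick 2: __X____X__XX_X_X__X_
tick 3: XXXX__XXXXX__X_XXXX_
tick 4: ____XXX____XXX_X____
tick 5: X__XX__X__XX___XX__X
tick 6: _XXX_XXXXXX_X_XX_XXX
tick 7: _X___X______X_X__X__
position 5 holds X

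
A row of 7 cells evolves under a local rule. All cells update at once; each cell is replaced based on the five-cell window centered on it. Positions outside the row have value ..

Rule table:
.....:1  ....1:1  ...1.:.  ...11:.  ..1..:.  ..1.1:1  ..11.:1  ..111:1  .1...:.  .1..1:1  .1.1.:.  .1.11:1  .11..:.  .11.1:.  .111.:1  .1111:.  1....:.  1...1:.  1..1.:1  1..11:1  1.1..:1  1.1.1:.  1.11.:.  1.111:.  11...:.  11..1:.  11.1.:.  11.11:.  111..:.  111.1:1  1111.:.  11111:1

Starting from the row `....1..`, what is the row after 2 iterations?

11...11

iteration 1: 111....
iteration 2: 11...11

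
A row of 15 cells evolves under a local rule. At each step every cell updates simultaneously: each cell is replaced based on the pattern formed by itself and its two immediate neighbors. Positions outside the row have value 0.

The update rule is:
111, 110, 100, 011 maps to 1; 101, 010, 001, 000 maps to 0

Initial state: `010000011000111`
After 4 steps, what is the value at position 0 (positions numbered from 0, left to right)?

001000011100111
000100011110111
000010011110111
000001011110111
position 0 holds 0

0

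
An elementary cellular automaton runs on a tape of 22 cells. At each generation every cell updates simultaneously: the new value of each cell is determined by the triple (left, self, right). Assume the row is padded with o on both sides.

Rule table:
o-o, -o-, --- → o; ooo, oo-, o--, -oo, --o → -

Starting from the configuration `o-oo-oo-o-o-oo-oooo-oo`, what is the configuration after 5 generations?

-o--o--ooooo--o----o--
oo--o---------o-oo-o--
----o-ooooooo-oo--oo--
-oo-oo-------o--------
o--o---ooooo-o-oooooo-

o--o---ooooo-o-oooooo-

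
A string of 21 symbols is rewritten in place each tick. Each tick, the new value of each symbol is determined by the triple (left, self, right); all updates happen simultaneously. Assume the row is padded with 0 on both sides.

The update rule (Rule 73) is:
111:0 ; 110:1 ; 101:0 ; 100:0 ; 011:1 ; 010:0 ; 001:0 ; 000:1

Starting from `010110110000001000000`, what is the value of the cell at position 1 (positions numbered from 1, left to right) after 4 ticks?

000110110111100011111
110110110100101010001
110110110000000000100
110110110111111110001
position 1 holds 1

1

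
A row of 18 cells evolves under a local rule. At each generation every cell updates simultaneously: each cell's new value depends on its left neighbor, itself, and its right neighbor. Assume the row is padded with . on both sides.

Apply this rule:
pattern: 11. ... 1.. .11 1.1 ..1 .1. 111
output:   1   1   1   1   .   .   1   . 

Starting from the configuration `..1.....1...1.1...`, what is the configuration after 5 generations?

1.11111.111.1.1111
1.1...1.1.1.1.1..1
1.111.1.1.1.1.11.1
1.1.1.1.1.1.1.11.1
1.1.1.1.1.1.1.11.1

1.1.1.1.1.1.1.11.1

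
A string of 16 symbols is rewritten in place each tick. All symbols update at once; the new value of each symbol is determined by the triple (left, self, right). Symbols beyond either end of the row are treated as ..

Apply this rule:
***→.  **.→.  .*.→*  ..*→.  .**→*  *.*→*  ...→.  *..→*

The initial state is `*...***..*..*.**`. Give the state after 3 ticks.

*****.**..**.*.*

**..*..*.**.***.
*.*.**.***.**..*
*****.**..**.*.*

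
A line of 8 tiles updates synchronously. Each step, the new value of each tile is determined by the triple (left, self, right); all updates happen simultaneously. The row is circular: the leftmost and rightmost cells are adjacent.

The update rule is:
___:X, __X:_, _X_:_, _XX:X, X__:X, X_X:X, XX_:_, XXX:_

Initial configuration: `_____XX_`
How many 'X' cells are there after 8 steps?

4

step 1: XXXX_X_X
step 2: ____X_XX
step 3: XXX__XX_
step 4: X__X_X_X
step 5: _X__X_XX
step 6: X_X__XX_
step 7: _X_X_X_X
step 8: X_X_X_X_
count of X: 4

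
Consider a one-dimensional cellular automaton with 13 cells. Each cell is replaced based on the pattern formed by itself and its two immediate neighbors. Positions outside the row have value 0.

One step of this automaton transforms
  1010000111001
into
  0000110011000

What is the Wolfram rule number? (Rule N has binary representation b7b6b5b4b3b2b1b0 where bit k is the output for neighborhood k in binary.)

position 8: 111 → 1  (bit 7 = 1)
position 9: 110 → 1  (bit 6 = 1)
position 1: 101 → 0  (bit 5 = 0)
position 3: 100 → 0  (bit 4 = 0)
position 7: 011 → 0  (bit 3 = 0)
position 0: 010 → 0  (bit 2 = 0)
position 6: 001 → 0  (bit 1 = 0)
position 4: 000 → 1  (bit 0 = 1)
bits b7..b0 = 11000001 = 193

193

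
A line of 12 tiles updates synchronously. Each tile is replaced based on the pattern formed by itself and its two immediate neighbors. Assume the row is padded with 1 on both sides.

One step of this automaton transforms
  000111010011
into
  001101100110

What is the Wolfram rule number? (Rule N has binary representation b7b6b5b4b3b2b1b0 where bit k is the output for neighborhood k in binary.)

106

position 4: 111 → 0  (bit 7 = 0)
position 5: 110 → 1  (bit 6 = 1)
position 6: 101 → 1  (bit 5 = 1)
position 0: 100 → 0  (bit 4 = 0)
position 3: 011 → 1  (bit 3 = 1)
position 7: 010 → 0  (bit 2 = 0)
position 2: 001 → 1  (bit 1 = 1)
position 1: 000 → 0  (bit 0 = 0)
bits b7..b0 = 01101010 = 106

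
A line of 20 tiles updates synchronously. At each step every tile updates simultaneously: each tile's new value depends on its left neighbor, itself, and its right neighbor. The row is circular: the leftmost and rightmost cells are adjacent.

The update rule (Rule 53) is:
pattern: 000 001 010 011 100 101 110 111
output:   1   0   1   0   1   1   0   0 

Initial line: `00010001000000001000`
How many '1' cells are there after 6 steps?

11011101111111101111
00100010000000010000
10111011111111011111
01000100000000100000
01110111111110111111
10001000000001000000
count of 1: 3

3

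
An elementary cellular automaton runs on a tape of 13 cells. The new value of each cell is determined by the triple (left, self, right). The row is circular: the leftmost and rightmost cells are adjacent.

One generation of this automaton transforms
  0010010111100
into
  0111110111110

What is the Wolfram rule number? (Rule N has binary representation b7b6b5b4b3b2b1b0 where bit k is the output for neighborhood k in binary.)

position 8: 111 → 1  (bit 7 = 1)
position 10: 110 → 1  (bit 6 = 1)
position 6: 101 → 0  (bit 5 = 0)
position 3: 100 → 1  (bit 4 = 1)
position 7: 011 → 1  (bit 3 = 1)
position 2: 010 → 1  (bit 2 = 1)
position 1: 001 → 1  (bit 1 = 1)
position 0: 000 → 0  (bit 0 = 0)
bits b7..b0 = 11011110 = 222

222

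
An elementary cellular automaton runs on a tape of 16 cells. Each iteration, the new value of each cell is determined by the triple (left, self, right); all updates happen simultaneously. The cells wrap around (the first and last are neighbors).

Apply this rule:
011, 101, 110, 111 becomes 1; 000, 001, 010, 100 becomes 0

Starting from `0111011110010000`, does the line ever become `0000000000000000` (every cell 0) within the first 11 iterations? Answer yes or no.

0111111110000000
0111111110000000  (fixed point — unchanged through iteration 11)
iteration 11 is 0111111110000000, still not uniform 0

no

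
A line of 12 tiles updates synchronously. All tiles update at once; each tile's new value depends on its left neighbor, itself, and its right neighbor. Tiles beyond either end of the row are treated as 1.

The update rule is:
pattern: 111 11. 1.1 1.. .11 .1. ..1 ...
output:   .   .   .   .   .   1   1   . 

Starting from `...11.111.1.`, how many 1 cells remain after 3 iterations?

iteration 1: ..1.......1.
iteration 2: .11......11.
iteration 3: ........1...
count of 1: 1

1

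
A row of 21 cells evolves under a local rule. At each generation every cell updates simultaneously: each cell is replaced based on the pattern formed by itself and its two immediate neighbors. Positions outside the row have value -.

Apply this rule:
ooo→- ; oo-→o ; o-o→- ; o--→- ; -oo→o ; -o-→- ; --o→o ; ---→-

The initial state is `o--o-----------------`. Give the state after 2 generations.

--o------------------
-o-------------------

-o-------------------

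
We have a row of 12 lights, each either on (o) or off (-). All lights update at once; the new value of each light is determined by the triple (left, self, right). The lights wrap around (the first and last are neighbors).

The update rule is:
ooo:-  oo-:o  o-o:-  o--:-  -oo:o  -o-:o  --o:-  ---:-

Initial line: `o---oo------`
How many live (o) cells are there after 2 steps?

o---oo------  (fixed point — unchanged through step 2)
count of o: 3

3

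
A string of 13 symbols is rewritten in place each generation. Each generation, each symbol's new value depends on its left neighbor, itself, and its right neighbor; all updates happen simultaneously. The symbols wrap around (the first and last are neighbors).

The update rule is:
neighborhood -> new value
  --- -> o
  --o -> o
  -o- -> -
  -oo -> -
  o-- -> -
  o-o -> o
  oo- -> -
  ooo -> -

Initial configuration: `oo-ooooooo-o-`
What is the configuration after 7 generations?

--o-------o-o
-o--oooooo-o-
o--o------o--
--o--ooooo--o
-o--o------o-
o--o--ooooo--
--o--o------o

--o--o------o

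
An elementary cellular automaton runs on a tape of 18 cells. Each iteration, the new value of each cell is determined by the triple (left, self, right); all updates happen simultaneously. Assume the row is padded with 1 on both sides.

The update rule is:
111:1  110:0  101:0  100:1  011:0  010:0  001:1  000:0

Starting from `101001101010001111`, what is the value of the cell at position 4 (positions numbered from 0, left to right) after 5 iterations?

iteration 1: 000110000001010111
iteration 2: 101001000010000011
iteration 3: 000110100101000101
iteration 4: 101000011000101000
iteration 5: 000100100101000101
position 4 holds 0

0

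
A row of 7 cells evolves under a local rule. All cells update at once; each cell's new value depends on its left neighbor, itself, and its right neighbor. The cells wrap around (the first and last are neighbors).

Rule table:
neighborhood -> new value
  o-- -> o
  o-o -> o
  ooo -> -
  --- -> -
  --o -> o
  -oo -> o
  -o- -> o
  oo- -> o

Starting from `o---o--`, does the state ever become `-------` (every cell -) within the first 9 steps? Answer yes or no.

oo-oooo
-ooo---
oo-oo--
ooooooo
-------
all cells are - at step 5

yes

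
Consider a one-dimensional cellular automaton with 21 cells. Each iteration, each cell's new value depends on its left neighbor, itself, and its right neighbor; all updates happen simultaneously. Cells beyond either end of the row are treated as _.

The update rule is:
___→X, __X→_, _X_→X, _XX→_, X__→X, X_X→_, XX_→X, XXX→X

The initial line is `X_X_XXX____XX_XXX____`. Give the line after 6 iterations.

X_X__XXXXX__X__XXXXXX
X_XX__XXXXX_XX__XXXXX
X__XX__XXXX__XX__XXXX
XX__XX__XXXX__XX__XXX
_XX__XX__XXXX__XX__XX
__XX__XX__XXXX__XX__X

__XX__XX__XXXX__XX__X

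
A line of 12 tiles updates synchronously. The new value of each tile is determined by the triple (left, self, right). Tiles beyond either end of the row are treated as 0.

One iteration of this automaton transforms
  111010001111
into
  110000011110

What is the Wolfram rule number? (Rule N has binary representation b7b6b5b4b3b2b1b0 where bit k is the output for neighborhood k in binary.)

position 1: 111 → 1  (bit 7 = 1)
position 2: 110 → 0  (bit 6 = 0)
position 3: 101 → 0  (bit 5 = 0)
position 5: 100 → 0  (bit 4 = 0)
position 0: 011 → 1  (bit 3 = 1)
position 4: 010 → 0  (bit 2 = 0)
position 7: 001 → 1  (bit 1 = 1)
position 6: 000 → 0  (bit 0 = 0)
bits b7..b0 = 10001010 = 138

138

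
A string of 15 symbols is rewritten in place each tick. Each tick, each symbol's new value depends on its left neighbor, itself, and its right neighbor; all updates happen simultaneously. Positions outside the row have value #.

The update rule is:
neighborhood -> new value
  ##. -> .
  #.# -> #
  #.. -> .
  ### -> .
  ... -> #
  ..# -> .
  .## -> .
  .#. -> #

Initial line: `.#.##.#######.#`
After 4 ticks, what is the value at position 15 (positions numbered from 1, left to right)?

tick 1: ###..#.......#.
tick 2: .....#.#####.##
tick 3: .###.##.....#..
tick 4: #...#...###.#..
position 15 holds .

.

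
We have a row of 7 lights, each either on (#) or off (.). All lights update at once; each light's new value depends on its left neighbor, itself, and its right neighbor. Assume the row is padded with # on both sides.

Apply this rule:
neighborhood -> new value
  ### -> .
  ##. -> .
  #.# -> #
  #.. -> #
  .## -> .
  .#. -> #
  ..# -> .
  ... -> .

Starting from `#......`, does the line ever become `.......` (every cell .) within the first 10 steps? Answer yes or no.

.#.....
###....
...#...
#..##..
.#...#.
###..##
...#...  (repeats step 3; period 4)
step 10: ###..##
step 10 is ###..##, still not uniform .

no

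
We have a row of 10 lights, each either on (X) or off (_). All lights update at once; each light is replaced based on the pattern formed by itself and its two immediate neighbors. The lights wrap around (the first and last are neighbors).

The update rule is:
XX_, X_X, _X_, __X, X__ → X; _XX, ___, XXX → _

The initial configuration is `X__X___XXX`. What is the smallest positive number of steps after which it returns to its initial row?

3

XXXXX_X___
____XXXX_X
X__X___XXX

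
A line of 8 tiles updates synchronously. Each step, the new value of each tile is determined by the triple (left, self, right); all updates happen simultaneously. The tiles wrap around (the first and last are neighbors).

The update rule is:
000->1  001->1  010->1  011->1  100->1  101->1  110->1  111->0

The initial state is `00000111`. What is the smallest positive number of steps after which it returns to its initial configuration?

2

11111101
00000111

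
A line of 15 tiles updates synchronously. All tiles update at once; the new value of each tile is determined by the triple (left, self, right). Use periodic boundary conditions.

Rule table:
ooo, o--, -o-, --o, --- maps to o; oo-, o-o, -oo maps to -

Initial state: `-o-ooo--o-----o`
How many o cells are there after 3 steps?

step 1: -o--o-ooooooooo
step 2: -oooo--ooooooo-
step 3: o-oo-oo-ooooo-o
count of o: 11

11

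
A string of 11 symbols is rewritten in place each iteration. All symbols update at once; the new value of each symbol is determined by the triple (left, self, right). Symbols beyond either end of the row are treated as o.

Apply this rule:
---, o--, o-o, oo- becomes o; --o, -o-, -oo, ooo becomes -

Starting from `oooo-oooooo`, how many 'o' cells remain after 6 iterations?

7

iteration 1: ---oo------
iteration 2: oo--oooooo-
iteration 3: -oo------oo
iteration 4: o-oooooo---
iteration 5: oo-----ooo-
iteration 6: -ooooo---oo
count of o: 7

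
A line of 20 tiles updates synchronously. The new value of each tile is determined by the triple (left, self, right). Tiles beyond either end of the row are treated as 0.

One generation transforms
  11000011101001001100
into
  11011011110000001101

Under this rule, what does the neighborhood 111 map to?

At position 7 the neighborhood is 111; the next row has 1 there.

1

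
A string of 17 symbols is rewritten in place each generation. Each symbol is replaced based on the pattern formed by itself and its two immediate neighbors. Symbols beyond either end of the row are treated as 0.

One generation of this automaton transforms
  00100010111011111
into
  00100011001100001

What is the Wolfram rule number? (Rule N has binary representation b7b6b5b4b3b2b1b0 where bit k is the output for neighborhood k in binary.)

position 9: 111 → 0  (bit 7 = 0)
position 10: 110 → 1  (bit 6 = 1)
position 7: 101 → 1  (bit 5 = 1)
position 3: 100 → 0  (bit 4 = 0)
position 8: 011 → 0  (bit 3 = 0)
position 2: 010 → 1  (bit 2 = 1)
position 1: 001 → 0  (bit 1 = 0)
position 0: 000 → 0  (bit 0 = 0)
bits b7..b0 = 01100100 = 100

100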